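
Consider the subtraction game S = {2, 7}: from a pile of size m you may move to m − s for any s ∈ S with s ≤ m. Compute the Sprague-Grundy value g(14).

0

Build the Grundy sequence with g(k) = mex{g(k−s) : s ∈ {2, 7}, s ≤ k}:
k:     0  1  2  3  4  5  6  7  8  9 10 11 12 13 14
g(k):  0  0  1  1  0  0  1  1  2  0  0  1  1  0  0
So g(14) = 0.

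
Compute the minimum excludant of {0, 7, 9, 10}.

1

0 is in the set but 1 is not, so the mex is 1.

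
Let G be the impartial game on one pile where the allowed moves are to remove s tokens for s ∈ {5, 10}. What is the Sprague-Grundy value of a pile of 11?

2

Build the Grundy sequence with g(k) = mex{g(k−s) : s ∈ {5, 10}, s ≤ k}:
k:     0  1  2  3  4  5  6  7  8  9 10 11
g(k):  0  0  0  0  0  1  1  1  1  1  2  2
So g(11) = 2.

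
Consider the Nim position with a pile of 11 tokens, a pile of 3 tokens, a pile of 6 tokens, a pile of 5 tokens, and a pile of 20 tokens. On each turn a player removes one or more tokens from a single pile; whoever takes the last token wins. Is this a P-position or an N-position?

N-position

Nim-sum: 11 ⊕ 3 ⊕ 6 ⊕ 5 ⊕ 20 = 31.
The nim-sum is 31 ≠ 0, so this is an N-position: the player to move can win.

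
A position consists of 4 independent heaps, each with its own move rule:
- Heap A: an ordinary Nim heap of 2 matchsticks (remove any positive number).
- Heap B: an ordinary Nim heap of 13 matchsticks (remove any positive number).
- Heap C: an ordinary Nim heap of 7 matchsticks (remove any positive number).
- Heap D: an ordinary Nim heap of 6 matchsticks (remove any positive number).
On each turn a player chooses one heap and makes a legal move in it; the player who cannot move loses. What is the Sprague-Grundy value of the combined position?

Heap A is a plain Nim heap of size 2, so its Grundy value is 2.
Heap B is a plain Nim heap of size 13, so its Grundy value is 13.
Heap C is a plain Nim heap of size 7, so its Grundy value is 7.
Heap D is a plain Nim heap of size 6, so its Grundy value is 6.
The value of a disjunctive sum is the nim-sum of the parts.
Combined value = 2 XOR 13 XOR 7 XOR 6 = 14.

14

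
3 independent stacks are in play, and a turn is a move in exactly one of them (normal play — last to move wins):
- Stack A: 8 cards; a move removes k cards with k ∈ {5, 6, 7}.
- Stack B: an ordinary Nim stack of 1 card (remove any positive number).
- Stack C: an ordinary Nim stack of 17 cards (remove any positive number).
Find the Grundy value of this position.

Grundy values for stack A (subtraction set {5, 6, 7}):
k:     0  1  2  3  4  5  6  7  8
g(k):  0  0  0  0  0  1  1  1  1
So g(8) = 1.
Stack B is a plain Nim stack of size 1, so its Grundy value is 1.
Stack C is a plain Nim stack of size 17, so its Grundy value is 17.
The value of a disjunctive sum is the nim-sum of the parts.
Combined value = 1 XOR 1 XOR 17 = 17.

17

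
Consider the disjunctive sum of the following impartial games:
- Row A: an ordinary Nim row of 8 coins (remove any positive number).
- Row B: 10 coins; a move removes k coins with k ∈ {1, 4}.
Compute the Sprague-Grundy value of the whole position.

Row A is a plain Nim row of size 8, so its Grundy value is 8.
For row B, compute g(0), g(1), … with moves {1, 4}:
g(0) = mex{} = 0
g(1) = mex{0} = 1
g(2) = mex{1} = 0
g(3) = mex{0} = 1
g(4) = mex{0,1} = 2
g(5) = mex{1,2} = 0
g(6) = mex{0} = 1
g(7) = mex{1} = 0
g(8) = mex{0,2} = 1
g(9) = mex{0,1} = 2
g(10) = mex{1,2} = 0
So g(10) = 0.
The value of a disjunctive sum is the nim-sum of the parts.
Combined value = 8 XOR 0 = 8.

8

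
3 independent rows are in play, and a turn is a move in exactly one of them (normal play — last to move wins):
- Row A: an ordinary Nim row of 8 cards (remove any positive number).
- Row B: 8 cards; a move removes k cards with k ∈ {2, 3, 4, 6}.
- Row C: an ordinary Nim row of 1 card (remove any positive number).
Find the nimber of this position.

9

Row A is a plain Nim row of size 8, so its Grundy value is 8.
For row B, compute g(0), g(1), … with moves {2, 3, 4, 6}:
k:     0  1  2  3  4  5  6  7  8
g(k):  0  0  1  1  2  2  3  3  0
So g(8) = 0.
Row C is a plain Nim row of size 1, so its Grundy value is 1.
By the Sprague-Grundy theorem, the Grundy value of a sum of independent games is the XOR of the component values.
Combined value = 8 XOR 0 XOR 1 = 9.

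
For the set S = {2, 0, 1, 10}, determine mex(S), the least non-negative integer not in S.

The values 0, 1, 2 are all present; 3 is the first non-negative integer missing from the set.

3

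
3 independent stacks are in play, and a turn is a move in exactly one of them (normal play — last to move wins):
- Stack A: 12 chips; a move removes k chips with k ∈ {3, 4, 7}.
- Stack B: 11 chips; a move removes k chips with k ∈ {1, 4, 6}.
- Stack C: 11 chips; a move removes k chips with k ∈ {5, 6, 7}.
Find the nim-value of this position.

3

Grundy values for stack A (subtraction set {3, 4, 7}):
g(0) = mex{} = 0
g(1) = mex{} = 0
g(2) = mex{} = 0
g(3) = mex{0} = 1
g(4) = mex{0} = 1
g(5) = mex{0} = 1
g(6) = mex{0,1} = 2
g(7) = mex{0,1} = 2
g(8) = mex{0,1} = 2
g(9) = mex{0,1,2} = 3
g(10) = mex{1,2} = 0
g(11) = mex{1,2} = 0
g(12) = mex{1,2,3} = 0
So g(12) = 0.
Build the Grundy sequence for stack B with g(k) = mex{g(k−s) : s ∈ {1, 4, 6}, s ≤ k}:
k:     0  1  2  3  4  5  6  7  8  9 10 11
g(k):  0  1  0  1  2  0  1  0  1  2  0  1
So g(11) = 1.
Grundy values for stack C (subtraction set {5, 6, 7}):
g(0) = mex{} = 0
g(1) = mex{} = 0
g(2) = mex{} = 0
g(3) = mex{} = 0
g(4) = mex{} = 0
g(5) = mex{0} = 1
g(6) = mex{0} = 1
g(7) = mex{0} = 1
g(8) = mex{0} = 1
g(9) = mex{0} = 1
g(10) = mex{0,1} = 2
g(11) = mex{0,1} = 2
So g(11) = 2.
By the Sprague-Grundy theorem, the Grundy value of a sum of independent games is the XOR of the component values.
Combined value = 0 ⊕ 1 ⊕ 2 = 3.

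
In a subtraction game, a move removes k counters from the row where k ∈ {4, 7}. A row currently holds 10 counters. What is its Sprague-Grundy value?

Grundy values for subtraction set {4, 7}:
g(0) = mex{} = 0
g(1) = mex{} = 0
g(2) = mex{} = 0
g(3) = mex{} = 0
g(4) = mex{0} = 1
g(5) = mex{0} = 1
g(6) = mex{0} = 1
g(7) = mex{0} = 1
g(8) = mex{0,1} = 2
g(9) = mex{0,1} = 2
g(10) = mex{0,1} = 2
So g(10) = 2.

2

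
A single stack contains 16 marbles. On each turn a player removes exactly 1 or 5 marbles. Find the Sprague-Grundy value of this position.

0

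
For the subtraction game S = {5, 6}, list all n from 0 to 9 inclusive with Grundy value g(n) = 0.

0, 1, 2, 3, 4

Compute g(0), g(1), … for moves {5, 6}:
k:     0  1  2  3  4  5  6  7  8  9
g(k):  0  0  0  0  0  1  1  1  1  1
The P-positions (g = 0) in 0..9 are 0, 1, 2, 3, 4.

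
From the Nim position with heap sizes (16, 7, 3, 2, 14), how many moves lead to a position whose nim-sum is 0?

Compute the nim-sum pairwise:
16 ⊕ 7 = 23
23 ⊕ 3 = 20
20 ⊕ 2 = 22
22 ⊕ 14 = 24
The overall nim-sum is X = 24. A heap of size p has a winning move iff p XOR X < p (reduce it to p XOR X).
  16: 16 XOR 24 = 8 < 16 — winning move (to 8).
  7: 7 XOR 24 = 31 ≥ 7 — no move.
  3: 3 XOR 24 = 27 ≥ 3 — no move.
  2: 2 XOR 24 = 26 ≥ 2 — no move.
  14: 14 XOR 24 = 22 ≥ 14 — no move.
That gives 1 winning move.

1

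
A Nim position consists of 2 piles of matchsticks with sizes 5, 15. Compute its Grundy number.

10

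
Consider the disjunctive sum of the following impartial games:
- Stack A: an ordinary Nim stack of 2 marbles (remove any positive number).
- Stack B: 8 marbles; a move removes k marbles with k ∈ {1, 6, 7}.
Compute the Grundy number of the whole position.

Stack A is a plain Nim stack of size 2, so its Grundy value is 2.
For stack B, compute g(0), g(1), … with moves {1, 6, 7}:
k:     0  1  2  3  4  5  6  7  8
g(k):  0  1  0  1  0  1  2  3  2
So g(8) = 2.
By the Sprague-Grundy theorem, the Grundy value of a sum of independent games is the XOR of the component values.
Combined value = 2 XOR 2 = 0.

0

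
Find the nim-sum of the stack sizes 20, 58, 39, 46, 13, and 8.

Compute the nim-sum pairwise:
20 ⊕ 58 = 46
46 ⊕ 39 = 9
9 ⊕ 46 = 39
39 ⊕ 13 = 42
42 ⊕ 8 = 34

34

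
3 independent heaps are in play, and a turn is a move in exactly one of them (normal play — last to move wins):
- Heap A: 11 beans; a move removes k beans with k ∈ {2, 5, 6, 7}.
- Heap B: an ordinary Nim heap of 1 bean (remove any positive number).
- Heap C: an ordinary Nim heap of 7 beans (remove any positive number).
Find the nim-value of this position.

5

Build the Grundy sequence for heap A with g(k) = mex{g(k−s) : s ∈ {2, 5, 6, 7}, s ≤ k}:
g(0) = mex{} = 0
g(1) = mex{} = 0
g(2) = mex{0} = 1
g(3) = mex{0} = 1
g(4) = mex{1} = 0
g(5) = mex{0,1} = 2
g(6) = mex{0} = 1
g(7) = mex{0,1,2} = 3
g(8) = mex{0,1} = 2
g(9) = mex{0,1,3} = 2
g(10) = mex{0,1,2} = 3
g(11) = mex{0,1,2} = 3
So g(11) = 3.
Heap B is a plain Nim heap of size 1, so its Grundy value is 1.
Heap C is a plain Nim heap of size 7, so its Grundy value is 7.
By the Sprague-Grundy theorem, the Grundy value of a sum of independent games is the XOR of the component values.
Combined value = 3 XOR 1 XOR 7 = 5.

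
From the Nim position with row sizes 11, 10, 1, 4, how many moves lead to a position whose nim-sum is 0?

Bitwise XOR of the heap sizes:
  1011  (11)
  1010  (10)
  0001  (1)
  0100  (4)
  ----
  0100  (4)
The overall nim-sum is X = 4. A row of size p has a winning move iff p XOR X < p (reduce it to p XOR X).
  11: 11 XOR 4 = 15 ≥ 11 — no move.
  10: 10 XOR 4 = 14 ≥ 10 — no move.
  1: 1 XOR 4 = 5 ≥ 1 — no move.
  4: 4 XOR 4 = 0 < 4 — winning move (to 0).
That gives 1 winning move.

1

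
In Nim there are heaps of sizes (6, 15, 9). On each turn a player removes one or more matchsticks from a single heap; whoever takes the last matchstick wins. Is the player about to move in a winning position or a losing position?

Losing position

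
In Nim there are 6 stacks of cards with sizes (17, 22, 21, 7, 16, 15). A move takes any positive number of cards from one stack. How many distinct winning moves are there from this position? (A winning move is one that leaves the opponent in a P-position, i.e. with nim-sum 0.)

1

In binary:
  10001  (17)
  10110  (22)
  10101  (21)
  00111  (7)
  10000  (16)
  01111  (15)
  -----
  01010  (10)
The overall nim-sum is X = 10. A stack of size p has a winning move iff p XOR X < p (reduce it to p XOR X).
  17: 17 XOR 10 = 27 ≥ 17 — no move.
  22: 22 XOR 10 = 28 ≥ 22 — no move.
  21: 21 XOR 10 = 31 ≥ 21 — no move.
  7: 7 XOR 10 = 13 ≥ 7 — no move.
  16: 16 XOR 10 = 26 ≥ 16 — no move.
  15: 15 XOR 10 = 5 < 15 — winning move (to 5).
That gives 1 winning move.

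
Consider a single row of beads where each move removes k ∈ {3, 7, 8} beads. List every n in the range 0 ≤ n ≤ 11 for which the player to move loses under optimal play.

0, 1, 2, 6, 11

Compute g(0), g(1), … for moves {3, 7, 8}:
g(0) = mex{} = 0
g(1) = mex{} = 0
g(2) = mex{} = 0
g(3) = mex{0} = 1
g(4) = mex{0} = 1
g(5) = mex{0} = 1
g(6) = mex{1} = 0
g(7) = mex{0,1} = 2
g(8) = mex{0,1} = 2
g(9) = mex{0} = 1
g(10) = mex{0,1,2} = 3
g(11) = mex{1,2} = 0
The P-positions (g = 0) in 0..11 are 0, 1, 2, 6, 11.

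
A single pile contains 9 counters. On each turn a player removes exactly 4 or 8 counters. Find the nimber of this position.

2

Grundy values for subtraction set {4, 8}:
g(0) = mex{} = 0
g(1) = mex{} = 0
g(2) = mex{} = 0
g(3) = mex{} = 0
g(4) = mex{0} = 1
g(5) = mex{0} = 1
g(6) = mex{0} = 1
g(7) = mex{0} = 1
g(8) = mex{0,1} = 2
g(9) = mex{0,1} = 2
So g(9) = 2.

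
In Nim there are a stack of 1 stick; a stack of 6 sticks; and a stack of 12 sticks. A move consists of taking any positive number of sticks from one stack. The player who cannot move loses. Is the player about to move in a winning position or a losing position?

Winning position

Nim-sum: 1 ^ 6 ^ 12 = 11.
The nim-sum is 11 ≠ 0, so this is an N-position: the player to move can win.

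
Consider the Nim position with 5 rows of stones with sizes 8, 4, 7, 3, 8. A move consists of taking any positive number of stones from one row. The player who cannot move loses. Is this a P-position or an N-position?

P-position

Bitwise XOR of the heap sizes:
  1000  (8)
  0100  (4)
  0111  (7)
  0011  (3)
  1000  (8)
  ----
  0000  (0)
The nim-sum is 0, so this is a P-position: the player to move is in a losing position under optimal play.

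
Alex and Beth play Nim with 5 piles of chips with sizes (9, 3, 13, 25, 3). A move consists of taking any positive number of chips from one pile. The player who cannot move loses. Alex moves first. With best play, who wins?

Nim-sum: 9 ^ 3 ^ 13 ^ 25 ^ 3 = 29.
The nim-sum is 29 ≠ 0, so this is an N-position: the player to move can win; Alex has a winning move.

Alex wins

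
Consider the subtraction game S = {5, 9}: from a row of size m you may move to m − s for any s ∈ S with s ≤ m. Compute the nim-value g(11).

Compute g(0), g(1), … for moves {5, 9}:
k:     0  1  2  3  4  5  6  7  8  9 10 11
g(k):  0  0  0  0  0  1  1  1  1  1  2  2
So g(11) = 2.

2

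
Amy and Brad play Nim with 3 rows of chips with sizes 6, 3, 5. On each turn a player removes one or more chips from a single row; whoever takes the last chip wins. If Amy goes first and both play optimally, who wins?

In binary:
  110  (6)
  011  (3)
  101  (5)
  ---
  000  (0)
The nim-sum is 0, so this is a P-position: the player to move is in a losing position under optimal play; Amy is about to move from it and so loses — Brad wins.

Brad wins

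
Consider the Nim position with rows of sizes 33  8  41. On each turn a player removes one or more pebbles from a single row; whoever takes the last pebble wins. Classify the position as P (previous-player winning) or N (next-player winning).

Nim-sum: 33 XOR 8 XOR 41 = 0.
The nim-sum is 0, so this is a P-position: the player to move is in a losing position under optimal play.

P-position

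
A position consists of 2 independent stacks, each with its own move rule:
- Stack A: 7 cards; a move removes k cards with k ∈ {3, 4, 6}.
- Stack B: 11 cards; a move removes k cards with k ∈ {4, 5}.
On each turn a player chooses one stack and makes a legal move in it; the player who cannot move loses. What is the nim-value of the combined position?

Grundy values for stack A (subtraction set {3, 4, 6}):
k:     0  1  2  3  4  5  6  7
g(k):  0  0  0  1  1  1  2  2
So g(7) = 2.
Build the Grundy sequence for stack B with g(k) = mex{g(k−s) : s ∈ {4, 5}, s ≤ k}:
k:     0  1  2  3  4  5  6  7  8  9 10 11
g(k):  0  0  0  0  1  1  1  1  2  0  0  0
So g(11) = 0.
By the Sprague-Grundy theorem, the Grundy value of a sum of independent games is the XOR of the component values.
Combined value = 2 ⊕ 0 = 2.

2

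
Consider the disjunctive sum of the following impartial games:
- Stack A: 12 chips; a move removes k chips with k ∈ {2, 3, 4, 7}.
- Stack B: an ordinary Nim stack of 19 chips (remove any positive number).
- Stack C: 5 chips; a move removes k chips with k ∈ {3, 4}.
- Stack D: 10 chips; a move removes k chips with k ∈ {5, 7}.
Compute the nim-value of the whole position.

16

Grundy values for stack A (subtraction set {2, 3, 4, 7}):
g(0) = mex{} = 0
g(1) = mex{} = 0
g(2) = mex{0} = 1
g(3) = mex{0} = 1
g(4) = mex{0,1} = 2
g(5) = mex{0,1} = 2
g(6) = mex{1,2} = 0
g(7) = mex{0,1,2} = 3
g(8) = mex{0,2} = 1
g(9) = mex{0,1,2,3} = 4
g(10) = mex{0,1,3} = 2
g(11) = mex{1,2,3,4} = 0
g(12) = mex{1,2,4} = 0
So g(12) = 0.
Stack B is a plain Nim stack of size 19, so its Grundy value is 19.
For stack C, compute g(0), g(1), … with moves {3, 4}:
g(0) = mex{} = 0
g(1) = mex{} = 0
g(2) = mex{} = 0
g(3) = mex{0} = 1
g(4) = mex{0} = 1
g(5) = mex{0} = 1
So g(5) = 1.
For stack D, compute g(0), g(1), … with moves {5, 7}:
k:     0  1  2  3  4  5  6  7  8  9 10
g(k):  0  0  0  0  0  1  1  1  1  1  2
So g(10) = 2.
By the Sprague-Grundy theorem, the Grundy value of a sum of independent games is the XOR of the component values.
Combined value = 0 ⊕ 19 ⊕ 1 ⊕ 2 = 16.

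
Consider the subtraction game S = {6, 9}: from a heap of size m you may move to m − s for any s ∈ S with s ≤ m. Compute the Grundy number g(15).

Grundy values for subtraction set {6, 9}:
k:     0  1  2  3  4  5  6  7  8  9 10 11 12 13 14 15
g(k):  0  0  0  0  0  0  1  1  1  1  1  1  2  2  2  0
So g(15) = 0.

0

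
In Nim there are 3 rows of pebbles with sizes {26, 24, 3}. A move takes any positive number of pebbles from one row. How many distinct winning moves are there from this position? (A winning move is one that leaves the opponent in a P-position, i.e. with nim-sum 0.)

1

In binary:
  11010  (26)
  11000  (24)
  00011  (3)
  -----
  00001  (1)
The overall nim-sum is X = 1. A row of size p has a winning move iff p XOR X < p (reduce it to p XOR X).
  26: 26 XOR 1 = 27 ≥ 26 — no move.
  24: 24 XOR 1 = 25 ≥ 24 — no move.
  3: 3 XOR 1 = 2 < 3 — winning move (to 2).
That gives 1 winning move.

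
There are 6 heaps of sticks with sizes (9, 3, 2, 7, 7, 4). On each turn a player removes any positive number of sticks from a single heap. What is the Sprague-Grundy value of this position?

12

Nim-sum: 9 XOR 3 XOR 2 XOR 7 XOR 7 XOR 4 = 12.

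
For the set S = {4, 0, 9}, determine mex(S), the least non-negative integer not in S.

1

0 is in the set but 1 is not, so the mex is 1.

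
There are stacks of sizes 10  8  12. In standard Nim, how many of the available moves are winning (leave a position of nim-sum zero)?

Compute the nim-sum pairwise:
10 ^ 8 = 2
2 ^ 12 = 14
The overall nim-sum is X = 14. A stack of size p has a winning move iff p XOR X < p (reduce it to p XOR X).
  10: 10 XOR 14 = 4 < 10 — winning move (to 4).
  8: 8 XOR 14 = 6 < 8 — winning move (to 6).
  12: 12 XOR 14 = 2 < 12 — winning move (to 2).
That gives 3 winning moves.

3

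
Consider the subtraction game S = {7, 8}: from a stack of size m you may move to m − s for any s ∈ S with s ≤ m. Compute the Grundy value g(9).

Grundy values for subtraction set {7, 8}:
g(0) = mex{} = 0
g(1) = mex{} = 0
g(2) = mex{} = 0
g(3) = mex{} = 0
g(4) = mex{} = 0
g(5) = mex{} = 0
g(6) = mex{} = 0
g(7) = mex{0} = 1
g(8) = mex{0} = 1
g(9) = mex{0} = 1
So g(9) = 1.

1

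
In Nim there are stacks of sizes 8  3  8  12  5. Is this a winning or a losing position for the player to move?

Winning position

Nim-sum: 8 XOR 3 XOR 8 XOR 12 XOR 5 = 10.
The nim-sum is 10 ≠ 0, so this is an N-position: the player to move can win.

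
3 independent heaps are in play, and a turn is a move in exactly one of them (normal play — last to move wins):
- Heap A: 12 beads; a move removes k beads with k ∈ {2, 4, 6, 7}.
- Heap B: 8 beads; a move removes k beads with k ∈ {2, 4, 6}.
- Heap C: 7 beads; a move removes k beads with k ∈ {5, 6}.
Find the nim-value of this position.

Build the Grundy sequence for heap A with g(k) = mex{g(k−s) : s ∈ {2, 4, 6, 7}, s ≤ k}:
k:     0  1  2  3  4  5  6  7  8  9 10 11 12
g(k):  0  0  1  1  2  2  3  3  4  0  0  1  1
So g(12) = 1.
Grundy values for heap B (subtraction set {2, 4, 6}):
k:     0  1  2  3  4  5  6  7  8
g(k):  0  0  1  1  2  2  3  3  0
So g(8) = 0.
Build the Grundy sequence for heap C with g(k) = mex{g(k−s) : s ∈ {5, 6}, s ≤ k}:
g(0) = mex{} = 0
g(1) = mex{} = 0
g(2) = mex{} = 0
g(3) = mex{} = 0
g(4) = mex{} = 0
g(5) = mex{0} = 1
g(6) = mex{0} = 1
g(7) = mex{0} = 1
So g(7) = 1.
The value of a disjunctive sum is the nim-sum of the parts.
Combined value = 1 XOR 0 XOR 1 = 0.

0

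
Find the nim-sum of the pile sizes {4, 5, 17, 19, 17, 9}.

27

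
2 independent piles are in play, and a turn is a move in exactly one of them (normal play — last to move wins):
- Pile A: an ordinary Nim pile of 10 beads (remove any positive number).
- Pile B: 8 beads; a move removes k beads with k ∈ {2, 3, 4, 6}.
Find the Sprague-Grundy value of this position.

10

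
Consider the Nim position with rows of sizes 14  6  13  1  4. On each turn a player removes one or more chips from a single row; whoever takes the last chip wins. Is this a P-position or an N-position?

Compute the nim-sum pairwise:
14 XOR 6 = 8
8 XOR 13 = 5
5 XOR 1 = 4
4 XOR 4 = 0
The nim-sum is 0, so this is a P-position: the player to move is in a losing position under optimal play.

P-position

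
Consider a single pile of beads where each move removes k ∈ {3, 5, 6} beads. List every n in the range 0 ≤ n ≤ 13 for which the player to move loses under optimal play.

Grundy values for subtraction set {3, 5, 6}:
k:     0  1  2  3  4  5  6  7  8  9 10 11 12 13
g(k):  0  0  0  1  1  1  2  2  2  0  0  0  1  1
The P-positions (g = 0) in 0..13 are 0, 1, 2, 9, 10, 11.

0, 1, 2, 9, 10, 11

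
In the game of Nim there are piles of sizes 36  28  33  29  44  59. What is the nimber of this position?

19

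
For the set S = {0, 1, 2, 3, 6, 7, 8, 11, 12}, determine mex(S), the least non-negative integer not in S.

The values 0, 1, 2, 3 are all present; 4 is the first non-negative integer missing from the set.

4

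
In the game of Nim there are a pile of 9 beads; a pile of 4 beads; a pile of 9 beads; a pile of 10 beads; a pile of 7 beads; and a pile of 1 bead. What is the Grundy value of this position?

8

Write each in binary and XOR column by column:
  1001  (9)
  0100  (4)
  1001  (9)
  1010  (10)
  0111  (7)
  0001  (1)
  ----
  1000  (8)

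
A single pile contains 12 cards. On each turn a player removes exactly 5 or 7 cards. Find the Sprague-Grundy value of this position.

0

Grundy values for subtraction set {5, 7}:
k:     0  1  2  3  4  5  6  7  8  9 10 11 12
g(k):  0  0  0  0  0  1  1  1  1  1  2  2  0
So g(12) = 0.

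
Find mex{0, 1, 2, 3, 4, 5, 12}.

6

The values 0, 1, 2, 3, 4, 5 are all present; 6 is the first non-negative integer missing from the set.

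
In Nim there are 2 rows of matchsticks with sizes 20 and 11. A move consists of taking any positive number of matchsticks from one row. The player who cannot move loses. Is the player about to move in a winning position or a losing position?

Winning position

Compute the nim-sum pairwise:
20 XOR 11 = 31
The nim-sum is 31 ≠ 0, so this is an N-position: the player to move can win.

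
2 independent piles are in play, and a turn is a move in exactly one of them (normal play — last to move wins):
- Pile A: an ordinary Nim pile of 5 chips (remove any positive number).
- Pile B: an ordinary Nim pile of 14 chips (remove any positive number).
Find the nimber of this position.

11

Pile A is a plain Nim pile of size 5, so its Grundy value is 5.
Pile B is a plain Nim pile of size 14, so its Grundy value is 14.
By the Sprague-Grundy theorem, the Grundy value of a sum of independent games is the XOR of the component values.
Combined value = 5 XOR 14 = 11.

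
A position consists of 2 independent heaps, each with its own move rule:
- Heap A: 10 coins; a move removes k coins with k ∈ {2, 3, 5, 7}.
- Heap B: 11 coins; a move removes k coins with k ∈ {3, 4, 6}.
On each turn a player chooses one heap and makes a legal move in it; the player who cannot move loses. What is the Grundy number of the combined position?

0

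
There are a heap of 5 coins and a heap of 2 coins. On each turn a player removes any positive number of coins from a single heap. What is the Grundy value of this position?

7

Compute the nim-sum pairwise:
5 XOR 2 = 7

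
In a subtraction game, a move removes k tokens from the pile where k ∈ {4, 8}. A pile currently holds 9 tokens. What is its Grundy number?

Grundy values for subtraction set {4, 8}:
k:     0  1  2  3  4  5  6  7  8  9
g(k):  0  0  0  0  1  1  1  1  2  2
So g(9) = 2.

2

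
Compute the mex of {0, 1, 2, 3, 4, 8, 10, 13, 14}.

5

The values 0, 1, 2, 3, 4 are all present; 5 is the first non-negative integer missing from the set.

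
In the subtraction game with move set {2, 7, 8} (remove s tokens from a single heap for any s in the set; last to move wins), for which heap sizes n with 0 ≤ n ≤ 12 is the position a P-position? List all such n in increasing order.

Compute g(0), g(1), … for moves {2, 7, 8}:
g(0) = mex{} = 0
g(1) = mex{} = 0
g(2) = mex{0} = 1
g(3) = mex{0} = 1
g(4) = mex{1} = 0
g(5) = mex{1} = 0
g(6) = mex{0} = 1
g(7) = mex{0} = 1
g(8) = mex{0,1} = 2
g(9) = mex{0,1} = 2
g(10) = mex{1,2} = 0
g(11) = mex{0,1,2} = 3
g(12) = mex{0} = 1
The P-positions (g = 0) in 0..12 are 0, 1, 4, 5, 10.

0, 1, 4, 5, 10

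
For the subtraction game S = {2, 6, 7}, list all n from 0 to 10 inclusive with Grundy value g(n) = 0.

0, 1, 4, 5, 9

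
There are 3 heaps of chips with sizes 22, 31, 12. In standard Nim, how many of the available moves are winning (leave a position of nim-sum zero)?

Bitwise XOR of the heap sizes:
  10110  (22)
  11111  (31)
  01100  (12)
  -----
  00101  (5)
The overall nim-sum is X = 5. A heap of size p has a winning move iff p XOR X < p (reduce it to p XOR X).
  22: 22 XOR 5 = 19 < 22 — winning move (to 19).
  31: 31 XOR 5 = 26 < 31 — winning move (to 26).
  12: 12 XOR 5 = 9 < 12 — winning move (to 9).
That gives 3 winning moves.

3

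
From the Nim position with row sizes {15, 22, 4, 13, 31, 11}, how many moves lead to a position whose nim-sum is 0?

Compute the nim-sum pairwise:
15 XOR 22 = 25
25 XOR 4 = 29
29 XOR 13 = 16
16 XOR 31 = 15
15 XOR 11 = 4
The overall nim-sum is X = 4. A row of size p has a winning move iff p XOR X < p (reduce it to p XOR X).
  15: 15 XOR 4 = 11 < 15 — winning move (to 11).
  22: 22 XOR 4 = 18 < 22 — winning move (to 18).
  4: 4 XOR 4 = 0 < 4 — winning move (to 0).
  13: 13 XOR 4 = 9 < 13 — winning move (to 9).
  31: 31 XOR 4 = 27 < 31 — winning move (to 27).
  11: 11 XOR 4 = 15 ≥ 11 — no move.
That gives 5 winning moves.

5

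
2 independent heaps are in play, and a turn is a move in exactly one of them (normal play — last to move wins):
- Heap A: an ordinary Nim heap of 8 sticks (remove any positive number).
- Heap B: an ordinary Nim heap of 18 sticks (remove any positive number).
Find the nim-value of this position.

26

Heap A is a plain Nim heap of size 8, so its Grundy value is 8.
Heap B is a plain Nim heap of size 18, so its Grundy value is 18.
By the Sprague-Grundy theorem, the Grundy value of a sum of independent games is the XOR of the component values.
Combined value = 8 XOR 18 = 26.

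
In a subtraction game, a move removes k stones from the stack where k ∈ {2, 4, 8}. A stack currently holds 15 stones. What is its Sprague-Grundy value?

1

Compute g(0), g(1), … for moves {2, 4, 8}:
k:     0  1  2  3  4  5  6  7  8  9 10 11 12 13 14 15
g(k):  0  0  1  1  2  2  0  0  1  1  2  2  0  0  1  1
So g(15) = 1.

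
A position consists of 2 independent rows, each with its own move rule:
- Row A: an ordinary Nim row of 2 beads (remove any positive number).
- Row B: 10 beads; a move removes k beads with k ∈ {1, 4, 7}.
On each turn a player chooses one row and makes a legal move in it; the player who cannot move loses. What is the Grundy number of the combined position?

2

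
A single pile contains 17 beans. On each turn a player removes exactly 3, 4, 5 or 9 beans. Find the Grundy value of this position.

1

Grundy values for subtraction set {3, 4, 5, 9}:
k:     0  1  2  3  4  5  6  7  8  9 10 11 12 13 14 15 16 17
g(k):  0  0  0  1  1  1  2  2  0  3  3  1  4  2  0  0  0  1
So g(17) = 1.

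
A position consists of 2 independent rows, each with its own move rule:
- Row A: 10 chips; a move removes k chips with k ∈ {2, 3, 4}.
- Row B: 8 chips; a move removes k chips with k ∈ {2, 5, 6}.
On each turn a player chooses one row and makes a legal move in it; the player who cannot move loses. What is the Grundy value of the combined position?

2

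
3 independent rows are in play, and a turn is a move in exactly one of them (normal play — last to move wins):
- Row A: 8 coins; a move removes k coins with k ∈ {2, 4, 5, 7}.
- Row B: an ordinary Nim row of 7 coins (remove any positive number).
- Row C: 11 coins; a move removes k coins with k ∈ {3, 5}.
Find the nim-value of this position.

2

Build the Grundy sequence for row A with g(k) = mex{g(k−s) : s ∈ {2, 4, 5, 7}, s ≤ k}:
k:     0  1  2  3  4  5  6  7  8
g(k):  0  0  1  1  2  2  3  3  4
So g(8) = 4.
Row B is a plain Nim row of size 7, so its Grundy value is 7.
Build the Grundy sequence for row C with g(k) = mex{g(k−s) : s ∈ {3, 5}, s ≤ k}:
k:     0  1  2  3  4  5  6  7  8  9 10 11
g(k):  0  0  0  1  1  1  2  2  0  0  0  1
So g(11) = 1.
The value of a disjunctive sum is the nim-sum of the parts.
Combined value = 4 ⊕ 7 ⊕ 1 = 2.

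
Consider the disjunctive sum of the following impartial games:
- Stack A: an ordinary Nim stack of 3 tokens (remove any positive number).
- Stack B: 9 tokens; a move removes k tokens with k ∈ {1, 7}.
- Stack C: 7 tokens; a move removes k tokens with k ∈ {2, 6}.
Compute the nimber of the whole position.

Stack A is a plain Nim stack of size 3, so its Grundy value is 3.
Grundy values for stack B (subtraction set {1, 7}):
k:     0  1  2  3  4  5  6  7  8  9
g(k):  0  1  0  1  0  1  0  1  0  1
So g(9) = 1.
Build the Grundy sequence for stack C with g(k) = mex{g(k−s) : s ∈ {2, 6}, s ≤ k}:
g(0) = mex{} = 0
g(1) = mex{} = 0
g(2) = mex{0} = 1
g(3) = mex{0} = 1
g(4) = mex{1} = 0
g(5) = mex{1} = 0
g(6) = mex{0} = 1
g(7) = mex{0} = 1
So g(7) = 1.
By the Sprague-Grundy theorem, the Grundy value of a sum of independent games is the XOR of the component values.
Combined value = 3 ⊕ 1 ⊕ 1 = 3.

3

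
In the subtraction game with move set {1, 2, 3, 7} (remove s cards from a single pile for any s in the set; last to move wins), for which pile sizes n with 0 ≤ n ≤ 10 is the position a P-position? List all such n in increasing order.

Compute g(0), g(1), … for moves {1, 2, 3, 7}:
k:     0  1  2  3  4  5  6  7  8  9 10
g(k):  0  1  2  3  0  1  2  3  0  1  2
The P-positions (g = 0) in 0..10 are 0, 4, 8.

0, 4, 8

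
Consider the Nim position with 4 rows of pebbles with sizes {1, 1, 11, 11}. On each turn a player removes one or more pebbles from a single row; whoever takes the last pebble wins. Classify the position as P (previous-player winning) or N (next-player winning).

In binary:
  0001  (1)
  0001  (1)
  1011  (11)
  1011  (11)
  ----
  0000  (0)
The nim-sum is 0, so this is a P-position: the player to move is in a losing position under optimal play.

P-position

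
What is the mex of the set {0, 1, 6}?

2

The values 0, 1 are all present; 2 is the first non-negative integer missing from the set.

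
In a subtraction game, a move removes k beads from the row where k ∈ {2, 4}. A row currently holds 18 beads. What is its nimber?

0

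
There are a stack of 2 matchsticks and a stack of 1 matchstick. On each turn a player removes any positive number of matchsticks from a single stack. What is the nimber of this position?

Nim-sum: 2 ⊕ 1 = 3.

3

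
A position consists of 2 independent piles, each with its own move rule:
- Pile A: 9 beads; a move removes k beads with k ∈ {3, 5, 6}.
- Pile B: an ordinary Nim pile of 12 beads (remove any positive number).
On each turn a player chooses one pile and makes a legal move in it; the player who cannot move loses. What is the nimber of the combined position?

12

For pile A, compute g(0), g(1), … with moves {3, 5, 6}:
g(0) = mex{} = 0
g(1) = mex{} = 0
g(2) = mex{} = 0
g(3) = mex{0} = 1
g(4) = mex{0} = 1
g(5) = mex{0} = 1
g(6) = mex{0,1} = 2
g(7) = mex{0,1} = 2
g(8) = mex{0,1} = 2
g(9) = mex{1,2} = 0
So g(9) = 0.
Pile B is a plain Nim pile of size 12, so its Grundy value is 12.
The value of a disjunctive sum is the nim-sum of the parts.
Combined value = 0 ⊕ 12 = 12.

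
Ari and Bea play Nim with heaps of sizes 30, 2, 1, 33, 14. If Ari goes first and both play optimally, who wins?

Ari wins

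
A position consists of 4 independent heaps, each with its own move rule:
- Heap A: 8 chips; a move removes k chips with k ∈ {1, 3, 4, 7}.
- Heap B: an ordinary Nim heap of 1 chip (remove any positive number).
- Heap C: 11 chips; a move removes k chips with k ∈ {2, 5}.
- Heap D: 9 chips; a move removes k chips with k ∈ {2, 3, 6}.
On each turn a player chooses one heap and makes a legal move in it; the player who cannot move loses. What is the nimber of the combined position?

1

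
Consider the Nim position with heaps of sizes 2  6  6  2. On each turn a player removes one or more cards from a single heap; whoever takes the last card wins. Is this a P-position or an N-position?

P-position

Compute the nim-sum pairwise:
2 XOR 6 = 4
4 XOR 6 = 2
2 XOR 2 = 0
The nim-sum is 0, so this is a P-position: the player to move is in a losing position under optimal play.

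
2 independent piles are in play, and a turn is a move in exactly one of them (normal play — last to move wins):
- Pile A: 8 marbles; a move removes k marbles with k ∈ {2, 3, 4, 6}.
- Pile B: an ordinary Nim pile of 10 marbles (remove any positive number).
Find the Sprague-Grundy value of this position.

10

Build the Grundy sequence for pile A with g(k) = mex{g(k−s) : s ∈ {2, 3, 4, 6}, s ≤ k}:
k:     0  1  2  3  4  5  6  7  8
g(k):  0  0  1  1  2  2  3  3  0
So g(8) = 0.
Pile B is a plain Nim pile of size 10, so its Grundy value is 10.
The value of a disjunctive sum is the nim-sum of the parts.
Combined value = 0 XOR 10 = 10.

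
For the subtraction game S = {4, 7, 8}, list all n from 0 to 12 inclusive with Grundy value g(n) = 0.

0, 1, 2, 3, 12

Compute g(0), g(1), … for moves {4, 7, 8}:
g(0) = mex{} = 0
g(1) = mex{} = 0
g(2) = mex{} = 0
g(3) = mex{} = 0
g(4) = mex{0} = 1
g(5) = mex{0} = 1
g(6) = mex{0} = 1
g(7) = mex{0} = 1
g(8) = mex{0,1} = 2
g(9) = mex{0,1} = 2
g(10) = mex{0,1} = 2
g(11) = mex{0,1} = 2
g(12) = mex{1,2} = 0
The P-positions (g = 0) in 0..12 are 0, 1, 2, 3, 12.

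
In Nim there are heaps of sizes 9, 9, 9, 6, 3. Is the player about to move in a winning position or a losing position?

Winning position

Nim-sum: 9 XOR 9 XOR 9 XOR 6 XOR 3 = 12.
The nim-sum is 12 ≠ 0, so this is an N-position: the player to move can win.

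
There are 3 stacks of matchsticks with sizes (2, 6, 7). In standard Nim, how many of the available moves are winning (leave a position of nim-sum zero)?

3

Compute the nim-sum pairwise:
2 XOR 6 = 4
4 XOR 7 = 3
The overall nim-sum is X = 3. A stack of size p has a winning move iff p XOR X < p (reduce it to p XOR X).
  2: 2 XOR 3 = 1 < 2 — winning move (to 1).
  6: 6 XOR 3 = 5 < 6 — winning move (to 5).
  7: 7 XOR 3 = 4 < 7 — winning move (to 4).
That gives 3 winning moves.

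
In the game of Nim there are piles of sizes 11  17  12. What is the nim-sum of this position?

Compute the nim-sum pairwise:
11 XOR 17 = 26
26 XOR 12 = 22

22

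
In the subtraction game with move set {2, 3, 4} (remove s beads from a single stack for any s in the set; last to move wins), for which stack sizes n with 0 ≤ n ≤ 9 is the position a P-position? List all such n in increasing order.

0, 1, 6, 7

Build the Grundy sequence with g(k) = mex{g(k−s) : s ∈ {2, 3, 4}, s ≤ k}:
g(0) = mex{} = 0
g(1) = mex{} = 0
g(2) = mex{0} = 1
g(3) = mex{0} = 1
g(4) = mex{0,1} = 2
g(5) = mex{0,1} = 2
g(6) = mex{1,2} = 0
g(7) = mex{1,2} = 0
g(8) = mex{0,2} = 1
g(9) = mex{0,2} = 1
The P-positions (g = 0) in 0..9 are 0, 1, 6, 7.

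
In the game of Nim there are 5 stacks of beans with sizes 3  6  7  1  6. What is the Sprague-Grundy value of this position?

Compute the nim-sum pairwise:
3 ^ 6 = 5
5 ^ 7 = 2
2 ^ 1 = 3
3 ^ 6 = 5

5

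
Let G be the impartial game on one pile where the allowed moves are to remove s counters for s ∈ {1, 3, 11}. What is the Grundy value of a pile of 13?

Grundy values for subtraction set {1, 3, 11}:
g(0) = mex{} = 0
g(1) = mex{0} = 1
g(2) = mex{1} = 0
g(3) = mex{0} = 1
g(4) = mex{1} = 0
g(5) = mex{0} = 1
g(6) = mex{1} = 0
g(7) = mex{0} = 1
g(8) = mex{1} = 0
g(9) = mex{0} = 1
g(10) = mex{1} = 0
g(11) = mex{0} = 1
g(12) = mex{1} = 0
g(13) = mex{0} = 1
So g(13) = 1.

1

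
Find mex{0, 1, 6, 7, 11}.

The values 0, 1 are all present; 2 is the first non-negative integer missing from the set.

2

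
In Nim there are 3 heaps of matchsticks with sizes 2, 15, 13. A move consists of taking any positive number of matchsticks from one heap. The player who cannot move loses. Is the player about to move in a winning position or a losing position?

Losing position

Bitwise XOR of the heap sizes:
  0010  (2)
  1111  (15)
  1101  (13)
  ----
  0000  (0)
The nim-sum is 0, so this is a P-position: the player to move is in a losing position under optimal play.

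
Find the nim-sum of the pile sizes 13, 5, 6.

Bitwise XOR of the heap sizes:
  1101  (13)
  0101  (5)
  0110  (6)
  ----
  1110  (14)

14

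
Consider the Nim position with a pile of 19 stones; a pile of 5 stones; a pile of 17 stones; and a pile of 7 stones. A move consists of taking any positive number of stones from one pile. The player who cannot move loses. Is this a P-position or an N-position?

In binary:
  10011  (19)
  00101  (5)
  10001  (17)
  00111  (7)
  -----
  00000  (0)
The nim-sum is 0, so this is a P-position: the player to move is in a losing position under optimal play.

P-position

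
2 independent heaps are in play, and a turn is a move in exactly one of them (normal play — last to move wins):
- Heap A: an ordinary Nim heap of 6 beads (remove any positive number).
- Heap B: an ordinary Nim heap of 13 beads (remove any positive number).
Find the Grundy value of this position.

Heap A is a plain Nim heap of size 6, so its Grundy value is 6.
Heap B is a plain Nim heap of size 13, so its Grundy value is 13.
By the Sprague-Grundy theorem, the Grundy value of a sum of independent games is the XOR of the component values.
Combined value = 6 ⊕ 13 = 11.

11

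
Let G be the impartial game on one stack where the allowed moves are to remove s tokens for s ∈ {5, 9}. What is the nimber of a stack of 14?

0

Compute g(0), g(1), … for moves {5, 9}:
k:     0  1  2  3  4  5  6  7  8  9 10 11 12 13 14
g(k):  0  0  0  0  0  1  1  1  1  1  2  2  2  2  0
So g(14) = 0.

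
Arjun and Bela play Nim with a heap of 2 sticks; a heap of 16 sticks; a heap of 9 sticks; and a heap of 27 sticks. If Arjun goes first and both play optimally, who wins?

Bitwise XOR of the heap sizes:
  00010  (2)
  10000  (16)
  01001  (9)
  11011  (27)
  -----
  00000  (0)
The nim-sum is 0, so this is a P-position: the player to move is in a losing position under optimal play; Arjun is about to move from it and so loses — Bela wins.

Bela wins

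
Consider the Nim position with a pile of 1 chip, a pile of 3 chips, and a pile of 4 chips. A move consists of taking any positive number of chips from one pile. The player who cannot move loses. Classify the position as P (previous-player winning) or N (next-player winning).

N-position

Nim-sum: 1 ^ 3 ^ 4 = 6.
The nim-sum is 6 ≠ 0, so this is an N-position: the player to move can win.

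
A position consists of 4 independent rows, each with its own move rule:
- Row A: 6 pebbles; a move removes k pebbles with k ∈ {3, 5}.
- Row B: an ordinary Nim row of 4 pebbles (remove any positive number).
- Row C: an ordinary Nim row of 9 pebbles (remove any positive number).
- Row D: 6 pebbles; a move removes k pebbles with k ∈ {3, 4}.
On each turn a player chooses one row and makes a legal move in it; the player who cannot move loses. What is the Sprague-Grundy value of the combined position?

Grundy values for row A (subtraction set {3, 5}):
k:     0  1  2  3  4  5  6
g(k):  0  0  0  1  1  1  2
So g(6) = 2.
Row B is a plain Nim row of size 4, so its Grundy value is 4.
Row C is a plain Nim row of size 9, so its Grundy value is 9.
For row D, compute g(0), g(1), … with moves {3, 4}:
k:     0  1  2  3  4  5  6
g(k):  0  0  0  1  1  1  2
So g(6) = 2.
By the Sprague-Grundy theorem, the Grundy value of a sum of independent games is the XOR of the component values.
Combined value = 2 XOR 4 XOR 9 XOR 2 = 13.

13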